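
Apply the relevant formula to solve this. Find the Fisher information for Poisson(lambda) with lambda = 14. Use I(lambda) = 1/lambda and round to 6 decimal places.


Fisher information for Poisson: I(lambda) = 1/lambda.
lambda = 14.
I(lambda) = 1/14 = 0.071429

0.071429


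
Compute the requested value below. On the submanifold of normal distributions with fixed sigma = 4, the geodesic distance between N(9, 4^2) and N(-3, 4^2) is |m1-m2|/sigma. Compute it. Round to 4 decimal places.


On the fixed-variance normal subfamily, geodesic distance = |m1-m2|/sigma.
|9 - -3| = 12.
sigma = 4.
d = 12/4 = 3.0000

3.0000


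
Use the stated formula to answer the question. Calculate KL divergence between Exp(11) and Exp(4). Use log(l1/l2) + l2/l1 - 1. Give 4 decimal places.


KL divergence for exponential family:
KL = log(l1/l2) + l2/l1 - 1.
log(11/4) = 1.011601.
4/11 = 0.363636.
KL = 1.011601 + 0.363636 - 1 = 0.3752

0.3752


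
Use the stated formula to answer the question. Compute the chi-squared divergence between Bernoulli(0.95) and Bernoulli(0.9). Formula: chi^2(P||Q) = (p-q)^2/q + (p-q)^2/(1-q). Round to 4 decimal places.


Chi-squared divergence between Bernoulli distributions:
chi^2 = (p-q)^2/q + (p-q)^2/(1-q).
p = 0.95, q = 0.9, p-q = 0.05.
(p-q)^2 = 0.0025.
term1 = 0.0025/0.9 = 0.002778.
term2 = 0.0025/0.1 = 0.025.
chi^2 = 0.002778 + 0.025 = 0.0278

0.0278


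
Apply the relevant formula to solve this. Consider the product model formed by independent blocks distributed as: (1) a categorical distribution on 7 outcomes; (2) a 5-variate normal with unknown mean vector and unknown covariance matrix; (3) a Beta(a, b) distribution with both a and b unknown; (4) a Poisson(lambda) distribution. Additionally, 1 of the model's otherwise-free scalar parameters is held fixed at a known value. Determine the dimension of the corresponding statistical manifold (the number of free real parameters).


The dimension of a statistical manifold equals the number of free
(independent) real parameters of the model. For a product of independent
blocks the parameter counts add.
- categorical on 7 outcomes (probabilities sum to 1): 7-1 = 6.
- 5-variate normal: 5 (mean) + 5*6/2 = 15 (symmetric covariance) = 20.
- Beta (a, b): 2.
- Poisson (lambda): 1.
Total = 6 + 20 + 2 + 1 = 29.
1 parameter(s) fixed at known values: 29 - 1 = 28.
Dimension = 28

28


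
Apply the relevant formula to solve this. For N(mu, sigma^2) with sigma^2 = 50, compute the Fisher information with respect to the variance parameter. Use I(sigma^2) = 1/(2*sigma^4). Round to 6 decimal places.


Fisher information for variance: I(sigma^2) = 1/(2*sigma^4).
sigma^2 = 50, so sigma^4 = 2500.
I = 1/(2*2500) = 1/5000 = 0.000200

0.000200


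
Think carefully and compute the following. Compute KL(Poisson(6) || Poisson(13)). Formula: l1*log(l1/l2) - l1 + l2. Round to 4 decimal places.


KL divergence for Poisson:
KL = l1*log(l1/l2) - l1 + l2.
l1 = 6, l2 = 13.
log(6/13) = -0.77319.
l1*log(l1/l2) = 6 * -0.77319 = -4.639139.
KL = -4.639139 - 6 + 13 = 2.3609

2.3609


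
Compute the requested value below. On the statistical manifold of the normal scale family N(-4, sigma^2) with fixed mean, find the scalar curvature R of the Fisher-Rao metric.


This family has a single free parameter, so its statistical manifold
is 1-dimensional. The Riemann curvature tensor of any 1-dimensional
Riemannian manifold vanishes identically, so R = 0.

0


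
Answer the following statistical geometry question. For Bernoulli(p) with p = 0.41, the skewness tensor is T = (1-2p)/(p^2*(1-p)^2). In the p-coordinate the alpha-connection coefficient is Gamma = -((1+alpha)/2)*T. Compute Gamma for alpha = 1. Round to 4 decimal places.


Skewness (Amari-Chentsov) tensor: T = (1-2p)/(p^2*(1-p)^2).
p = 0.41, 1-2p = 0.18, p^2 = 0.1681, (1-p)^2 = 0.3481.
T = 0.18/(0.1681 * 0.3481) = 3.076102.
In the p-coordinate, Gamma^(alpha) = Gamma^(0) - (alpha/2)*T with Gamma^(0) = (1/2)*g'(p) = -T/2,
so Gamma^(alpha) = -((1+alpha)/2)*T.
alpha = 1, -(1+alpha)/2 = -1.0.
Gamma = -1.0 * 3.076102 = -3.0761

-3.0761


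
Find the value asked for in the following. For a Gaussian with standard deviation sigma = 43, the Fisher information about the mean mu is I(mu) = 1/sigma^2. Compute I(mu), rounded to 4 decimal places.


The Fisher information for the mean of a normal distribution is I(mu) = 1/sigma^2.
sigma = 43, so sigma^2 = 1849.
I(mu) = 1/1849 = 0.0005

0.0005


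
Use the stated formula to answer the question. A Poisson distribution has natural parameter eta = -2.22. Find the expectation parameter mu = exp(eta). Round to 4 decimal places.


Expectation parameter for Poisson exponential family:
mu = exp(eta).
eta = -2.22.
mu = exp(-2.22) = 0.1086

0.1086


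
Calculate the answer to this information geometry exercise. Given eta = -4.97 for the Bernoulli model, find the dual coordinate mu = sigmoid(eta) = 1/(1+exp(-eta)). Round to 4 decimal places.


Dual coordinate (expectation parameter) for Bernoulli:
mu = 1/(1+exp(-eta)).
eta = -4.97.
exp(-eta) = exp(4.97) = 144.026887.
mu = 1/(1+144.026887) = 0.0069

0.0069


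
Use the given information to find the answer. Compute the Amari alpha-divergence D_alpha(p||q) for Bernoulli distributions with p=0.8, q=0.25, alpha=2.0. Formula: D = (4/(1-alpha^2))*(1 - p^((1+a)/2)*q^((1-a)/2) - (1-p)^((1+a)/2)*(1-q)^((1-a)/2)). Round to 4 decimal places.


Amari alpha-divergence:
D = (4/(1-alpha^2))*(1 - p^((1+a)/2)*q^((1-a)/2) - (1-p)^((1+a)/2)*(1-q)^((1-a)/2)).
alpha = 2.0, p = 0.8, q = 0.25.
e1 = (1+alpha)/2 = 1.5, e2 = (1-alpha)/2 = -0.5.
t1 = p^e1 * q^e2 = 0.8^1.5 * 0.25^-0.5 = 1.431084.
t2 = (1-p)^e1 * (1-q)^e2 = 0.2^1.5 * 0.75^-0.5 = 0.10328.
4/(1-alpha^2) = -1.333333.
D = -1.333333*(1 - 1.431084 - 0.10328) = 0.7125

0.7125


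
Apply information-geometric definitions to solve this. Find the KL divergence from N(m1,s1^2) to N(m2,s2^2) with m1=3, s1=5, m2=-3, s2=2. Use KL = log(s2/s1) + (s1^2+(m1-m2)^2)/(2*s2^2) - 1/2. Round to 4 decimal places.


KL divergence between normal distributions:
KL = log(s2/s1) + (s1^2 + (m1-m2)^2)/(2*s2^2) - 1/2.
log(2/5) = -0.916291.
(5^2 + (3--3)^2)/(2*2^2) = (25 + 36)/8 = 7.625.
KL = -0.916291 + 7.625 - 0.5 = 6.2087

6.2087


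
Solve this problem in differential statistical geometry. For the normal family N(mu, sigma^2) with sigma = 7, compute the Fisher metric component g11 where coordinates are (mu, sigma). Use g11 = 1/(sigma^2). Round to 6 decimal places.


For the 2-parameter normal family, the Fisher metric has:
  g11 = 1/sigma^2, g22 = 2/sigma^2.
sigma = 7, sigma^2 = 49.
g11 = 0.020408

0.020408


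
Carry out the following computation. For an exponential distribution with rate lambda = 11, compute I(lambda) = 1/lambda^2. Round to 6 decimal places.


Fisher information for exponential: I(lambda) = 1/lambda^2.
lambda = 11, lambda^2 = 121.
I = 1/121 = 0.008264

0.008264


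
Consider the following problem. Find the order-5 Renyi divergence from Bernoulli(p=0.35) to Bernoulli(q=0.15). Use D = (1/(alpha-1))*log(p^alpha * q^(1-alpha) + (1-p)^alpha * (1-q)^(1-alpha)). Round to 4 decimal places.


Renyi divergence of order alpha between Bernoulli distributions:
D = (1/(alpha-1))*log(p^alpha * q^(1-alpha) + (1-p)^alpha * (1-q)^(1-alpha)).
alpha = 5, p = 0.35, q = 0.15.
p^alpha * q^(1-alpha) = 0.35^5 * 0.15^-4 = 10.374691.
(1-p)^alpha * (1-q)^(1-alpha) = 0.65^5 * 0.85^-4 = 0.222275.
sum = 10.374691 + 0.222275 = 10.596967.
D = (1/4)*log(10.596967) = 0.5901

0.5901


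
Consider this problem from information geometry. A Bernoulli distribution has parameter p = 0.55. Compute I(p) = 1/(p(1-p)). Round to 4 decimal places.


For Bernoulli(p), Fisher information is I(p) = 1/(p*(1-p)).
p = 0.55, 1-p = 0.45.
p*(1-p) = 0.2475.
I(p) = 1/0.2475 = 4.0404

4.0404


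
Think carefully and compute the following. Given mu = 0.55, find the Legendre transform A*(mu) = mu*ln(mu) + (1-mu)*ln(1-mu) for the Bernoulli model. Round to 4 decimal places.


Legendre transform for Bernoulli:
A*(mu) = mu*log(mu) + (1-mu)*log(1-mu).
mu = 0.55, 1-mu = 0.45.
mu*log(mu) = 0.55*log(0.55) = -0.32881.
(1-mu)*log(1-mu) = 0.45*log(0.45) = -0.359328.
A* = -0.32881 + -0.359328 = -0.6881

-0.6881


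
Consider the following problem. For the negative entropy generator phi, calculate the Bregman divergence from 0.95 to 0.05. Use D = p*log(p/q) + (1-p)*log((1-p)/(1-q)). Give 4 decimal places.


Bregman divergence with negative entropy generator:
D = p*log(p/q) + (1-p)*log((1-p)/(1-q)).
p = 0.95, q = 0.05.
p*log(p/q) = 0.95*log(0.95/0.05) = 2.797217.
(1-p)*log((1-p)/(1-q)) = 0.05*log(0.05/0.95) = -0.147222.
D = 2.797217 + -0.147222 = 2.6500

2.6500


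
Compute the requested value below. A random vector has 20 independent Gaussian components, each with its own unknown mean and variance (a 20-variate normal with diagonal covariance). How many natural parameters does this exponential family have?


Exponential family dimension calculation:
Each univariate normal has two natural parameters (mu/sigma^2 and -1/(2 sigma^2)).
With 20 independent components, dim = 2 * 20 = 40.

40


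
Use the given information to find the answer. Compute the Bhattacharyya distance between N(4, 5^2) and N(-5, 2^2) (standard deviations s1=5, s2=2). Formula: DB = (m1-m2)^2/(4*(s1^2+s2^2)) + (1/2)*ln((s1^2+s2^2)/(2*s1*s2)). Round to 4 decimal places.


Bhattacharyya distance between two Gaussians:
DB = (m1-m2)^2/(4*(s1^2+s2^2)) + (1/2)*ln((s1^2+s2^2)/(2*s1*s2)).
(m1-m2)^2 = (9)^2 = 81.
s1^2+s2^2 = 25 + 4 = 29.
term1 = 81/116 = 0.698276.
term2 = 0.5*ln(29/20.0) = 0.185782.
DB = 0.698276 + 0.185782 = 0.8841

0.8841


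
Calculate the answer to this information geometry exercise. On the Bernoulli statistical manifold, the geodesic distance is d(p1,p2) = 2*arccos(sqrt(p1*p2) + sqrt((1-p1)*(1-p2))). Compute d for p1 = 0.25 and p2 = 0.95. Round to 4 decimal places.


Geodesic distance on Bernoulli manifold:
d(p1,p2) = 2*arccos(sqrt(p1*p2) + sqrt((1-p1)*(1-p2))).
sqrt(p1*p2) = sqrt(0.25*0.95) = 0.48734.
sqrt((1-p1)*(1-p2)) = sqrt(0.75*0.05) = 0.193649.
arg = 0.48734 + 0.193649 = 0.680989.
d = 2*arccos(0.680989) = 1.6434

1.6434


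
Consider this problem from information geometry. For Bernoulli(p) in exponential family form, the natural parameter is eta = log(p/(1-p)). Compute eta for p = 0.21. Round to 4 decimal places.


Natural parameter for Bernoulli: eta = log(p/(1-p)).
p = 0.21, 1-p = 0.79.
p/(1-p) = 0.265823.
eta = log(0.265823) = -1.3249

-1.3249


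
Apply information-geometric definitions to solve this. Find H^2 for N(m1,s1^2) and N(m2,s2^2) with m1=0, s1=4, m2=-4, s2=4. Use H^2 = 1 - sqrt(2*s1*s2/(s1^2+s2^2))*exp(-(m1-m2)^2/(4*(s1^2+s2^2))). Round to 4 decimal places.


Squared Hellinger distance for Gaussians:
H^2 = 1 - sqrt(2*s1*s2/(s1^2+s2^2)) * exp(-(m1-m2)^2/(4*(s1^2+s2^2))).
s1^2 = 16, s2^2 = 16, s1^2+s2^2 = 32.
sqrt(2*4*4/(32)) = 1.0.
(m1-m2)^2 = (4)^2 = 16.
exp(-16/(4*32)) = exp(-0.125) = 0.882497.
H^2 = 1 - 1.0*0.882497 = 0.1175

0.1175


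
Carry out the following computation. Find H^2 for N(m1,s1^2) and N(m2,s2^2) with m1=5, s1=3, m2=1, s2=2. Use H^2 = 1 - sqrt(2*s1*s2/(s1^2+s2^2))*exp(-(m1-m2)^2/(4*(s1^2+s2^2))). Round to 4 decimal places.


Squared Hellinger distance for Gaussians:
H^2 = 1 - sqrt(2*s1*s2/(s1^2+s2^2)) * exp(-(m1-m2)^2/(4*(s1^2+s2^2))).
s1^2 = 9, s2^2 = 4, s1^2+s2^2 = 13.
sqrt(2*3*2/(13)) = 0.960769.
(m1-m2)^2 = (4)^2 = 16.
exp(-16/(4*13)) = exp(-0.307692) = 0.735141.
H^2 = 1 - 0.960769*0.735141 = 0.2937

0.2937


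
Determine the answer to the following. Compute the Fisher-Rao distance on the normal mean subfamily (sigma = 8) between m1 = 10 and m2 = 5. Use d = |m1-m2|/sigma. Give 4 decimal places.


On the fixed-variance normal subfamily, geodesic distance = |m1-m2|/sigma.
|10 - 5| = 5.
sigma = 8.
d = 5/8 = 0.6250

0.6250


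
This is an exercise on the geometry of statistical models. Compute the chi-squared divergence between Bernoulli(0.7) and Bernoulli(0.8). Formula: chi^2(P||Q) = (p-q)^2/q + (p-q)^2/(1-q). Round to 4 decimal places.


Chi-squared divergence between Bernoulli distributions:
chi^2 = (p-q)^2/q + (p-q)^2/(1-q).
p = 0.7, q = 0.8, p-q = -0.1.
(p-q)^2 = 0.01.
term1 = 0.01/0.8 = 0.0125.
term2 = 0.01/0.2 = 0.05.
chi^2 = 0.0125 + 0.05 = 0.0625

0.0625


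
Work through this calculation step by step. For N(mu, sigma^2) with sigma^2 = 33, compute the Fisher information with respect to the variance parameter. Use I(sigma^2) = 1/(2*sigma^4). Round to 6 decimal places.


Fisher information for variance: I(sigma^2) = 1/(2*sigma^4).
sigma^2 = 33, so sigma^4 = 1089.
I = 1/(2*1089) = 1/2178 = 0.000459

0.000459


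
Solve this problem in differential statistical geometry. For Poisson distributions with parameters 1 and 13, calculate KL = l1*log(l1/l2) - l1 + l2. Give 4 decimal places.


KL divergence for Poisson:
KL = l1*log(l1/l2) - l1 + l2.
l1 = 1, l2 = 13.
log(1/13) = -2.564949.
l1*log(l1/l2) = 1 * -2.564949 = -2.564949.
KL = -2.564949 - 1 + 13 = 9.4351

9.4351


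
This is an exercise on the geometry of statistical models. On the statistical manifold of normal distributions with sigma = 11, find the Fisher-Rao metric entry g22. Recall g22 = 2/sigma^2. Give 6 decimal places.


For the 2-parameter normal family, the Fisher metric has:
  g11 = 1/sigma^2, g22 = 2/sigma^2.
sigma = 11, sigma^2 = 121.
g22 = 0.016529

0.016529


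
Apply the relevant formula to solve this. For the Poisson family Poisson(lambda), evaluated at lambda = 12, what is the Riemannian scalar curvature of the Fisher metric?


This family has a single free parameter, so its statistical manifold
is 1-dimensional. The Riemann curvature tensor of any 1-dimensional
Riemannian manifold vanishes identically, so R = 0.

0


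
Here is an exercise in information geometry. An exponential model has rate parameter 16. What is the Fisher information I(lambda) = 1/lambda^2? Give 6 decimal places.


Fisher information for exponential: I(lambda) = 1/lambda^2.
lambda = 16, lambda^2 = 256.
I = 1/256 = 0.003906

0.003906


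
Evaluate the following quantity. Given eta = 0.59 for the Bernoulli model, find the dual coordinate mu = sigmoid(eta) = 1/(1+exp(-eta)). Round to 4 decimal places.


Dual coordinate (expectation parameter) for Bernoulli:
mu = 1/(1+exp(-eta)).
eta = 0.59.
exp(-eta) = exp(-0.59) = 0.554327.
mu = 1/(1+0.554327) = 0.6434

0.6434


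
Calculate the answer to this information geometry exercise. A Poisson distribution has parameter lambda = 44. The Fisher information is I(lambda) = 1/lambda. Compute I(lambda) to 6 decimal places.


Fisher information for Poisson: I(lambda) = 1/lambda.
lambda = 44.
I(lambda) = 1/44 = 0.022727

0.022727


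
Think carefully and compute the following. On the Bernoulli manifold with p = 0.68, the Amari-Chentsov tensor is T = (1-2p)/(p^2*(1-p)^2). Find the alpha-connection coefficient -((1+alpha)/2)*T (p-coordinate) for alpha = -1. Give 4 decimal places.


Skewness (Amari-Chentsov) tensor: T = (1-2p)/(p^2*(1-p)^2).
p = 0.68, 1-2p = -0.36, p^2 = 0.4624, (1-p)^2 = 0.1024.
T = -0.36/(0.4624 * 0.1024) = -7.602995.
In the p-coordinate, Gamma^(alpha) = Gamma^(0) - (alpha/2)*T with Gamma^(0) = (1/2)*g'(p) = -T/2,
so Gamma^(alpha) = -((1+alpha)/2)*T.
alpha = -1, -(1+alpha)/2 = 0.0.
Gamma = 0.0 * -7.602995 = 0.0000

0.0000


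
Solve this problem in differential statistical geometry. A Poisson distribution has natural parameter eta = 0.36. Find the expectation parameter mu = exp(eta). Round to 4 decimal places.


Expectation parameter for Poisson exponential family:
mu = exp(eta).
eta = 0.36.
mu = exp(0.36) = 1.4333

1.4333


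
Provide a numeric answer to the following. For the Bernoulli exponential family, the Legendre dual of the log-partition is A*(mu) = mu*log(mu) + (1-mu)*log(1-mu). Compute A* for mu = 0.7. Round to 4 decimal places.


Legendre transform for Bernoulli:
A*(mu) = mu*log(mu) + (1-mu)*log(1-mu).
mu = 0.7, 1-mu = 0.3.
mu*log(mu) = 0.7*log(0.7) = -0.249672.
(1-mu)*log(1-mu) = 0.3*log(0.3) = -0.361192.
A* = -0.249672 + -0.361192 = -0.6109

-0.6109


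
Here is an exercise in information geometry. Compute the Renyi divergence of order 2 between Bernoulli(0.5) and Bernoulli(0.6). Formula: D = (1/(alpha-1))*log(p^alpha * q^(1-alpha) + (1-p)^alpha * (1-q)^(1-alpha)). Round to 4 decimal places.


Renyi divergence of order alpha between Bernoulli distributions:
D = (1/(alpha-1))*log(p^alpha * q^(1-alpha) + (1-p)^alpha * (1-q)^(1-alpha)).
alpha = 2, p = 0.5, q = 0.6.
p^alpha * q^(1-alpha) = 0.5^2 * 0.6^-1 = 0.416667.
(1-p)^alpha * (1-q)^(1-alpha) = 0.5^2 * 0.4^-1 = 0.625.
sum = 0.416667 + 0.625 = 1.041667.
D = (1/1)*log(1.041667) = 0.0408

0.0408


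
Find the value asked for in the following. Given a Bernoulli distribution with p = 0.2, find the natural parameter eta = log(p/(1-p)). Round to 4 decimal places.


Natural parameter for Bernoulli: eta = log(p/(1-p)).
p = 0.2, 1-p = 0.8.
p/(1-p) = 0.25.
eta = log(0.25) = -1.3863

-1.3863


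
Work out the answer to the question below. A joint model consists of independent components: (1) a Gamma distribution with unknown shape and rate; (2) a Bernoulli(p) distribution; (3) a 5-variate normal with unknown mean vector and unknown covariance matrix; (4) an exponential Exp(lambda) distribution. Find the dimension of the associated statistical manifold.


The dimension of a statistical manifold equals the number of free
(independent) real parameters of the model. For a product of independent
blocks the parameter counts add.
- Gamma (shape, rate): 2.
- Bernoulli (p): 1.
- 5-variate normal: 5 (mean) + 5*6/2 = 15 (symmetric covariance) = 20.
- exponential (lambda): 1.
Total = 2 + 1 + 20 + 1 = 24.
Dimension = 24

24


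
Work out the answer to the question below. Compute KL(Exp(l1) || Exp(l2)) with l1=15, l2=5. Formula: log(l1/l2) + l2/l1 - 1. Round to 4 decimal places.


KL divergence for exponential family:
KL = log(l1/l2) + l2/l1 - 1.
log(15/5) = 1.098612.
5/15 = 0.333333.
KL = 1.098612 + 0.333333 - 1 = 0.4319

0.4319


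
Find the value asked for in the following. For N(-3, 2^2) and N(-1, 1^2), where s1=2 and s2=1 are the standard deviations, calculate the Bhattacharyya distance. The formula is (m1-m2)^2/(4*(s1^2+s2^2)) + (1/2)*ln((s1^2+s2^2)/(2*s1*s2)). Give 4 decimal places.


Bhattacharyya distance between two Gaussians:
DB = (m1-m2)^2/(4*(s1^2+s2^2)) + (1/2)*ln((s1^2+s2^2)/(2*s1*s2)).
(m1-m2)^2 = (-2)^2 = 4.
s1^2+s2^2 = 4 + 1 = 5.
term1 = 4/20 = 0.2.
term2 = 0.5*ln(5/4.0) = 0.111572.
DB = 0.2 + 0.111572 = 0.3116

0.3116


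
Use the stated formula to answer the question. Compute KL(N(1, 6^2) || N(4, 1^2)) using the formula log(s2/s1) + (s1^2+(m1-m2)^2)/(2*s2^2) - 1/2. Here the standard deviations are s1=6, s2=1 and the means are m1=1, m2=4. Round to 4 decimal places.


KL divergence between normal distributions:
KL = log(s2/s1) + (s1^2 + (m1-m2)^2)/(2*s2^2) - 1/2.
log(1/6) = -1.791759.
(6^2 + (1-4)^2)/(2*1^2) = (36 + 9)/2 = 22.5.
KL = -1.791759 + 22.5 - 0.5 = 20.2082

20.2082


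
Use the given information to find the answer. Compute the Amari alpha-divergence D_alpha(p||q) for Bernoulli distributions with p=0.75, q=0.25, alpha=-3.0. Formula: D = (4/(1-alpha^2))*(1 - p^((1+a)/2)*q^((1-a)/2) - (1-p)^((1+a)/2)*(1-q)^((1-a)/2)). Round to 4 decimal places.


Amari alpha-divergence:
D = (4/(1-alpha^2))*(1 - p^((1+a)/2)*q^((1-a)/2) - (1-p)^((1+a)/2)*(1-q)^((1-a)/2)).
alpha = -3.0, p = 0.75, q = 0.25.
e1 = (1+alpha)/2 = -1.0, e2 = (1-alpha)/2 = 2.0.
t1 = p^e1 * q^e2 = 0.75^-1.0 * 0.25^2.0 = 0.083333.
t2 = (1-p)^e1 * (1-q)^e2 = 0.25^-1.0 * 0.75^2.0 = 2.25.
4/(1-alpha^2) = -0.5.
D = -0.5*(1 - 0.083333 - 2.25) = 0.6667

0.6667


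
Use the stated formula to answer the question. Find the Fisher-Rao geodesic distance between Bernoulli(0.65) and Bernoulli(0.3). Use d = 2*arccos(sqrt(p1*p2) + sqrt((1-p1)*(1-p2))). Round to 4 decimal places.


Geodesic distance on Bernoulli manifold:
d(p1,p2) = 2*arccos(sqrt(p1*p2) + sqrt((1-p1)*(1-p2))).
sqrt(p1*p2) = sqrt(0.65*0.3) = 0.441588.
sqrt((1-p1)*(1-p2)) = sqrt(0.35*0.7) = 0.494975.
arg = 0.441588 + 0.494975 = 0.936563.
d = 2*arccos(0.936563) = 0.7162

0.7162


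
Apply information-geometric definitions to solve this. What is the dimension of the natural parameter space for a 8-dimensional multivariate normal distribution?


Exponential family dimension calculation:
For 8-dim MVN: mean has 8 params, covariance has 8*9/2 = 36 unique entries.
Total dim = 8 + 36 = 44.

44


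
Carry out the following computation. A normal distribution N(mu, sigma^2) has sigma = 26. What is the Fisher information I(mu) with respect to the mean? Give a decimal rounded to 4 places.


The Fisher information for the mean of a normal distribution is I(mu) = 1/sigma^2.
sigma = 26, so sigma^2 = 676.
I(mu) = 1/676 = 0.0015

0.0015


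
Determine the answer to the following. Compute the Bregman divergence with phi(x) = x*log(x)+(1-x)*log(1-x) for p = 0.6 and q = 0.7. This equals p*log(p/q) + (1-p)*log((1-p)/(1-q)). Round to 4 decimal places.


Bregman divergence with negative entropy generator:
D = p*log(p/q) + (1-p)*log((1-p)/(1-q)).
p = 0.6, q = 0.7.
p*log(p/q) = 0.6*log(0.6/0.7) = -0.09249.
(1-p)*log((1-p)/(1-q)) = 0.4*log(0.4/0.3) = 0.115073.
D = -0.09249 + 0.115073 = 0.0226

0.0226


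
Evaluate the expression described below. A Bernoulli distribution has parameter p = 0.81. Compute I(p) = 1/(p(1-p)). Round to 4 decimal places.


For Bernoulli(p), Fisher information is I(p) = 1/(p*(1-p)).
p = 0.81, 1-p = 0.19.
p*(1-p) = 0.1539.
I(p) = 1/0.1539 = 6.4977

6.4977


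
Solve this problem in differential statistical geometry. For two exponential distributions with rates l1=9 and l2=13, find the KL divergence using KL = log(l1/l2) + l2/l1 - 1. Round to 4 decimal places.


KL divergence for exponential family:
KL = log(l1/l2) + l2/l1 - 1.
log(9/13) = -0.367725.
13/9 = 1.444444.
KL = -0.367725 + 1.444444 - 1 = 0.0767

0.0767


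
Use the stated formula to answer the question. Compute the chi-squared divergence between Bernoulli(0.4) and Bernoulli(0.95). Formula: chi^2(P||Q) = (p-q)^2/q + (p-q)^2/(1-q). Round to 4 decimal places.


Chi-squared divergence between Bernoulli distributions:
chi^2 = (p-q)^2/q + (p-q)^2/(1-q).
p = 0.4, q = 0.95, p-q = -0.55.
(p-q)^2 = 0.3025.
term1 = 0.3025/0.95 = 0.318421.
term2 = 0.3025/0.05 = 6.05.
chi^2 = 0.318421 + 6.05 = 6.3684

6.3684


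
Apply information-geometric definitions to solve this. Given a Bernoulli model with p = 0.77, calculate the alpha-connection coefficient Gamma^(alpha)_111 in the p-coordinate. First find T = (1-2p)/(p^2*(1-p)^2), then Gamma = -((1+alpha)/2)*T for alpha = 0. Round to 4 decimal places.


Skewness (Amari-Chentsov) tensor: T = (1-2p)/(p^2*(1-p)^2).
p = 0.77, 1-2p = -0.54, p^2 = 0.5929, (1-p)^2 = 0.0529.
T = -0.54/(0.5929 * 0.0529) = -17.216967.
In the p-coordinate, Gamma^(alpha) = Gamma^(0) - (alpha/2)*T with Gamma^(0) = (1/2)*g'(p) = -T/2,
so Gamma^(alpha) = -((1+alpha)/2)*T.
alpha = 0, -(1+alpha)/2 = -0.5.
Gamma = -0.5 * -17.216967 = 8.6085

8.6085


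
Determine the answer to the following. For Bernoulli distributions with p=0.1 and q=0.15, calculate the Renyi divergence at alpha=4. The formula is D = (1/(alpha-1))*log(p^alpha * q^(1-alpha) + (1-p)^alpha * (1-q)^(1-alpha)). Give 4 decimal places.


Renyi divergence of order alpha between Bernoulli distributions:
D = (1/(alpha-1))*log(p^alpha * q^(1-alpha) + (1-p)^alpha * (1-q)^(1-alpha)).
alpha = 4, p = 0.1, q = 0.15.
p^alpha * q^(1-alpha) = 0.1^4 * 0.15^-3 = 0.02963.
(1-p)^alpha * (1-q)^(1-alpha) = 0.9^4 * 0.85^-3 = 1.068349.
sum = 0.02963 + 1.068349 = 1.097979.
D = (1/3)*log(1.097979) = 0.0312

0.0312


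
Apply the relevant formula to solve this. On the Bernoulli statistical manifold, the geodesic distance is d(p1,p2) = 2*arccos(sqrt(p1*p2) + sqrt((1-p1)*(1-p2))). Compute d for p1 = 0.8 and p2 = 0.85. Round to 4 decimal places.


Geodesic distance on Bernoulli manifold:
d(p1,p2) = 2*arccos(sqrt(p1*p2) + sqrt((1-p1)*(1-p2))).
sqrt(p1*p2) = sqrt(0.8*0.85) = 0.824621.
sqrt((1-p1)*(1-p2)) = sqrt(0.2*0.15) = 0.173205.
arg = 0.824621 + 0.173205 = 0.997826.
d = 2*arccos(0.997826) = 0.1319

0.1319


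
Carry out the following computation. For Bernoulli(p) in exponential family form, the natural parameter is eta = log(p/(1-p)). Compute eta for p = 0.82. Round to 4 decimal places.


Natural parameter for Bernoulli: eta = log(p/(1-p)).
p = 0.82, 1-p = 0.18.
p/(1-p) = 4.555556.
eta = log(4.555556) = 1.5163

1.5163


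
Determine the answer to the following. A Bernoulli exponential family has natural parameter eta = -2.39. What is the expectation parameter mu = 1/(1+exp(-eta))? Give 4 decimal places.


Dual coordinate (expectation parameter) for Bernoulli:
mu = 1/(1+exp(-eta)).
eta = -2.39.
exp(-eta) = exp(2.39) = 10.913494.
mu = 1/(1+10.913494) = 0.0839

0.0839


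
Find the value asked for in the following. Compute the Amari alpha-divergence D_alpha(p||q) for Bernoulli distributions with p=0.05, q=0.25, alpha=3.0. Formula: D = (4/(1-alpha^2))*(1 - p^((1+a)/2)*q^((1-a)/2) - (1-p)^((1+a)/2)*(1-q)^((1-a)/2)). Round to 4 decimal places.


Amari alpha-divergence:
D = (4/(1-alpha^2))*(1 - p^((1+a)/2)*q^((1-a)/2) - (1-p)^((1+a)/2)*(1-q)^((1-a)/2)).
alpha = 3.0, p = 0.05, q = 0.25.
e1 = (1+alpha)/2 = 2.0, e2 = (1-alpha)/2 = -1.0.
t1 = p^e1 * q^e2 = 0.05^2.0 * 0.25^-1.0 = 0.01.
t2 = (1-p)^e1 * (1-q)^e2 = 0.95^2.0 * 0.75^-1.0 = 1.203333.
4/(1-alpha^2) = -0.5.
D = -0.5*(1 - 0.01 - 1.203333) = 0.1067

0.1067


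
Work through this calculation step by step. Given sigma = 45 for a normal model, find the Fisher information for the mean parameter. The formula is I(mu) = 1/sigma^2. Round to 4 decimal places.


The Fisher information for the mean of a normal distribution is I(mu) = 1/sigma^2.
sigma = 45, so sigma^2 = 2025.
I(mu) = 1/2025 = 0.0005

0.0005


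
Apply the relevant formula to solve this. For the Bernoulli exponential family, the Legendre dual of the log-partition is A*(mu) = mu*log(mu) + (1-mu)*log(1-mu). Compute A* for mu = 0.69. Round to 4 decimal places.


Legendre transform for Bernoulli:
A*(mu) = mu*log(mu) + (1-mu)*log(1-mu).
mu = 0.69, 1-mu = 0.31.
mu*log(mu) = 0.69*log(0.69) = -0.256034.
(1-mu)*log(1-mu) = 0.31*log(0.31) = -0.363067.
A* = -0.256034 + -0.363067 = -0.6191

-0.6191


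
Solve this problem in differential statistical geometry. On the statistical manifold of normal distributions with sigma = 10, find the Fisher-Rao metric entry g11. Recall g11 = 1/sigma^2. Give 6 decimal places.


For the 2-parameter normal family, the Fisher metric has:
  g11 = 1/sigma^2, g22 = 2/sigma^2.
sigma = 10, sigma^2 = 100.
g11 = 0.010000

0.010000


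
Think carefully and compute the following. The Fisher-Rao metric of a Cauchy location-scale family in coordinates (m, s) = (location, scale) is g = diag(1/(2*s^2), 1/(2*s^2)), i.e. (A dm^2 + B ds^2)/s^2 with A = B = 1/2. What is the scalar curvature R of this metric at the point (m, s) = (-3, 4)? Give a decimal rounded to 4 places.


The metric has the form g = (A dm^2 + B ds^2)/s^2 with A = 1/2, B = 1/2.
Substitute u = sqrt(A/B)*m: g = B*(du^2 + ds^2)/s^2, i.e. B times the
Poincare upper half-plane metric, which has constant Gaussian curvature -1.
Scaling a 2D metric by a constant c divides the Gaussian curvature by c,
so K = -1/B = -1/(1/2) = -2.0000 everywhere (the point (m, s) = (-3, 4) is irrelevant:
the curvature is constant).
Scalar curvature in dimension 2: R = 2K = -2/(1/2) = -4.0000.

-4.0000


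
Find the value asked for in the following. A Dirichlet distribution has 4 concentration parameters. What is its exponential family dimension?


Exponential family dimension calculation:
Dirichlet with 4 components has 4 natural parameters.

4


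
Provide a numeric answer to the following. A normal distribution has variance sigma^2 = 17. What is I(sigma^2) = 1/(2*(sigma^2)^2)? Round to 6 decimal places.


Fisher information for variance: I(sigma^2) = 1/(2*sigma^4).
sigma^2 = 17, so sigma^4 = 289.
I = 1/(2*289) = 1/578 = 0.001730

0.001730


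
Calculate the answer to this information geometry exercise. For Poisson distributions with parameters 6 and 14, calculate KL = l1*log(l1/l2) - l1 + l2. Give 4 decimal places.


KL divergence for Poisson:
KL = l1*log(l1/l2) - l1 + l2.
l1 = 6, l2 = 14.
log(6/14) = -0.847298.
l1*log(l1/l2) = 6 * -0.847298 = -5.083787.
KL = -5.083787 - 6 + 14 = 2.9162

2.9162


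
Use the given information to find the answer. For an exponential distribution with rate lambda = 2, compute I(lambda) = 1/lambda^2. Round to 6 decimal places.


Fisher information for exponential: I(lambda) = 1/lambda^2.
lambda = 2, lambda^2 = 4.
I = 1/4 = 0.250000

0.250000


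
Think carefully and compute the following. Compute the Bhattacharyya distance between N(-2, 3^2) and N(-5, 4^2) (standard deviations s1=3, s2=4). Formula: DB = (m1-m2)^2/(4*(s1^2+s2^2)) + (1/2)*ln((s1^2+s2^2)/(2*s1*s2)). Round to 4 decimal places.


Bhattacharyya distance between two Gaussians:
DB = (m1-m2)^2/(4*(s1^2+s2^2)) + (1/2)*ln((s1^2+s2^2)/(2*s1*s2)).
(m1-m2)^2 = (3)^2 = 9.
s1^2+s2^2 = 9 + 16 = 25.
term1 = 9/100 = 0.09.
term2 = 0.5*ln(25/24.0) = 0.020411.
DB = 0.09 + 0.020411 = 0.1104

0.1104


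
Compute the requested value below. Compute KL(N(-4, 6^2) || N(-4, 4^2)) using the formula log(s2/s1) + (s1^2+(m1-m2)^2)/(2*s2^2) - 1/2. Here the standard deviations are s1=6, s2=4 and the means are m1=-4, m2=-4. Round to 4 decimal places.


KL divergence between normal distributions:
KL = log(s2/s1) + (s1^2 + (m1-m2)^2)/(2*s2^2) - 1/2.
log(4/6) = -0.405465.
(6^2 + (-4--4)^2)/(2*4^2) = (36 + 0)/32 = 1.125.
KL = -0.405465 + 1.125 - 0.5 = 0.2195

0.2195


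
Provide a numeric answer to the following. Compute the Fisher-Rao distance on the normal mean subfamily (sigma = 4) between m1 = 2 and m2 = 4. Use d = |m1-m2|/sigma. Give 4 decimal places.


On the fixed-variance normal subfamily, geodesic distance = |m1-m2|/sigma.
|2 - 4| = 2.
sigma = 4.
d = 2/4 = 0.5000

0.5000


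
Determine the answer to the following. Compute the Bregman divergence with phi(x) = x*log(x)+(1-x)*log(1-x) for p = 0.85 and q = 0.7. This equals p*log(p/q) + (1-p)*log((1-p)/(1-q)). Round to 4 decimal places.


Bregman divergence with negative entropy generator:
D = p*log(p/q) + (1-p)*log((1-p)/(1-q)).
p = 0.85, q = 0.7.
p*log(p/q) = 0.85*log(0.85/0.7) = 0.165033.
(1-p)*log((1-p)/(1-q)) = 0.15*log(0.15/0.3) = -0.103972.
D = 0.165033 + -0.103972 = 0.0611

0.0611


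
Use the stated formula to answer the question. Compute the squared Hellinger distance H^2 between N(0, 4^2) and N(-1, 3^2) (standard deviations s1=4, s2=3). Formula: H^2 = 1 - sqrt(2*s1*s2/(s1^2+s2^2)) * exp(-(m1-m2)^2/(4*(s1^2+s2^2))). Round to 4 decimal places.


Squared Hellinger distance for Gaussians:
H^2 = 1 - sqrt(2*s1*s2/(s1^2+s2^2)) * exp(-(m1-m2)^2/(4*(s1^2+s2^2))).
s1^2 = 16, s2^2 = 9, s1^2+s2^2 = 25.
sqrt(2*4*3/(25)) = 0.979796.
(m1-m2)^2 = (1)^2 = 1.
exp(-1/(4*25)) = exp(-0.01) = 0.99005.
H^2 = 1 - 0.979796*0.99005 = 0.0300

0.0300


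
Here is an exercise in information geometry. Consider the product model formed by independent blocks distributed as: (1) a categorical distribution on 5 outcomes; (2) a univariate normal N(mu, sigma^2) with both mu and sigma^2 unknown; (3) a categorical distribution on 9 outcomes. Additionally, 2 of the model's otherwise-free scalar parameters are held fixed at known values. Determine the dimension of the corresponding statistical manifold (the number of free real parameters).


The dimension of a statistical manifold equals the number of free
(independent) real parameters of the model. For a product of independent
blocks the parameter counts add.
- categorical on 5 outcomes (probabilities sum to 1): 5-1 = 4.
- normal (mu, sigma^2): 2.
- categorical on 9 outcomes (probabilities sum to 1): 9-1 = 8.
Total = 4 + 2 + 8 = 14.
2 parameter(s) fixed at known values: 14 - 2 = 12.
Dimension = 12

12


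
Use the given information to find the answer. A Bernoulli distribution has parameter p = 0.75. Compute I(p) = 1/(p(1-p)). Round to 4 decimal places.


For Bernoulli(p), Fisher information is I(p) = 1/(p*(1-p)).
p = 0.75, 1-p = 0.25.
p*(1-p) = 0.1875.
I(p) = 1/0.1875 = 5.3333

5.3333


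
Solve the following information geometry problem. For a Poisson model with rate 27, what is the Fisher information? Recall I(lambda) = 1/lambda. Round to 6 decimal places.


Fisher information for Poisson: I(lambda) = 1/lambda.
lambda = 27.
I(lambda) = 1/27 = 0.037037

0.037037


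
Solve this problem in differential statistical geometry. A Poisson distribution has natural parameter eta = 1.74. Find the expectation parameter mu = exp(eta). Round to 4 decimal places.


Expectation parameter for Poisson exponential family:
mu = exp(eta).
eta = 1.74.
mu = exp(1.74) = 5.6973

5.6973


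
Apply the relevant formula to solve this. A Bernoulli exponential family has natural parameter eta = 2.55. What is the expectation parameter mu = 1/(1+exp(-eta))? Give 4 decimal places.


Dual coordinate (expectation parameter) for Bernoulli:
mu = 1/(1+exp(-eta)).
eta = 2.55.
exp(-eta) = exp(-2.55) = 0.078082.
mu = 1/(1+0.078082) = 0.9276

0.9276


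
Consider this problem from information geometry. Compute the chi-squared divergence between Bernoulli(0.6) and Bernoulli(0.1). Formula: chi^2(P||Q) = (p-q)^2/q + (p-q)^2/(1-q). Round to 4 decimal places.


Chi-squared divergence between Bernoulli distributions:
chi^2 = (p-q)^2/q + (p-q)^2/(1-q).
p = 0.6, q = 0.1, p-q = 0.5.
(p-q)^2 = 0.25.
term1 = 0.25/0.1 = 2.5.
term2 = 0.25/0.9 = 0.277778.
chi^2 = 2.5 + 0.277778 = 2.7778

2.7778


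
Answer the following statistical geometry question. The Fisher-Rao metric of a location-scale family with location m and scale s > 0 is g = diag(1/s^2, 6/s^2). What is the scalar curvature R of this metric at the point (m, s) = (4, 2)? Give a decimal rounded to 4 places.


The metric has the form g = (A dm^2 + B ds^2)/s^2 with A = 1, B = 6.
Substitute u = sqrt(A/B)*m: g = B*(du^2 + ds^2)/s^2, i.e. B times the
Poincare upper half-plane metric, which has constant Gaussian curvature -1.
Scaling a 2D metric by a constant c divides the Gaussian curvature by c,
so K = -1/B = -1/(6) = -0.1667 everywhere (the point (m, s) = (4, 2) is irrelevant:
the curvature is constant).
Scalar curvature in dimension 2: R = 2K = -2/(6) = -0.3333.

-0.3333


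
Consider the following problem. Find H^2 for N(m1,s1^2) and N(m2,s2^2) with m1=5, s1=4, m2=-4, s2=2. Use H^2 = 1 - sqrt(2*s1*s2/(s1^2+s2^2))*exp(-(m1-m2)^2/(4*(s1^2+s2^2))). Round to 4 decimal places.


Squared Hellinger distance for Gaussians:
H^2 = 1 - sqrt(2*s1*s2/(s1^2+s2^2)) * exp(-(m1-m2)^2/(4*(s1^2+s2^2))).
s1^2 = 16, s2^2 = 4, s1^2+s2^2 = 20.
sqrt(2*4*2/(20)) = 0.894427.
(m1-m2)^2 = (9)^2 = 81.
exp(-81/(4*20)) = exp(-1.0125) = 0.36331.
H^2 = 1 - 0.894427*0.36331 = 0.6750

0.6750


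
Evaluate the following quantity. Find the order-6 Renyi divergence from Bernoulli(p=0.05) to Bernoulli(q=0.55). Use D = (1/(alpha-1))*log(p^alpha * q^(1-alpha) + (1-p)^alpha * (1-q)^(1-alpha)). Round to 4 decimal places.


Renyi divergence of order alpha between Bernoulli distributions:
D = (1/(alpha-1))*log(p^alpha * q^(1-alpha) + (1-p)^alpha * (1-q)^(1-alpha)).
alpha = 6, p = 0.05, q = 0.55.
p^alpha * q^(1-alpha) = 0.05^6 * 0.55^-5 = 0.0.
(1-p)^alpha * (1-q)^(1-alpha) = 0.95^6 * 0.45^-5 = 39.836306.
sum = 0.0 + 39.836306 = 39.836307.
D = (1/5)*log(39.836307) = 0.7370

0.7370


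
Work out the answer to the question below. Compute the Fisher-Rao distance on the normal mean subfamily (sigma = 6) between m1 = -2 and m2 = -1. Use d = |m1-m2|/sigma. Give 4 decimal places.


On the fixed-variance normal subfamily, geodesic distance = |m1-m2|/sigma.
|-2 - -1| = 1.
sigma = 6.
d = 1/6 = 0.1667

0.1667


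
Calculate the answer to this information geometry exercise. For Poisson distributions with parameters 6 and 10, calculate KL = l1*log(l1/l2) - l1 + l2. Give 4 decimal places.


KL divergence for Poisson:
KL = l1*log(l1/l2) - l1 + l2.
l1 = 6, l2 = 10.
log(6/10) = -0.510826.
l1*log(l1/l2) = 6 * -0.510826 = -3.064954.
KL = -3.064954 - 6 + 10 = 0.9350

0.9350


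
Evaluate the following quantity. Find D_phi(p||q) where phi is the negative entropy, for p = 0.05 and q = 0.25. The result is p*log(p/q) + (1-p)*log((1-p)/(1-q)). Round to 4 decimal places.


Bregman divergence with negative entropy generator:
D = p*log(p/q) + (1-p)*log((1-p)/(1-q)).
p = 0.05, q = 0.25.
p*log(p/q) = 0.05*log(0.05/0.25) = -0.080472.
(1-p)*log((1-p)/(1-q)) = 0.95*log(0.95/0.75) = 0.224569.
D = -0.080472 + 0.224569 = 0.1441

0.1441


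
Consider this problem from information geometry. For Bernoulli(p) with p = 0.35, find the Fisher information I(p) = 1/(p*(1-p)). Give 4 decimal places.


For Bernoulli(p), Fisher information is I(p) = 1/(p*(1-p)).
p = 0.35, 1-p = 0.65.
p*(1-p) = 0.2275.
I(p) = 1/0.2275 = 4.3956

4.3956


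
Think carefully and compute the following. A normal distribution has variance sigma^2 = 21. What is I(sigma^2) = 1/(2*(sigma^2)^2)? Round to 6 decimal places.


Fisher information for variance: I(sigma^2) = 1/(2*sigma^4).
sigma^2 = 21, so sigma^4 = 441.
I = 1/(2*441) = 1/882 = 0.001134

0.001134


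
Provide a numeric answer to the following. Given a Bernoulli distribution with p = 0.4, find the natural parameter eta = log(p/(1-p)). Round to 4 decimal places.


Natural parameter for Bernoulli: eta = log(p/(1-p)).
p = 0.4, 1-p = 0.6.
p/(1-p) = 0.666667.
eta = log(0.666667) = -0.4055

-0.4055


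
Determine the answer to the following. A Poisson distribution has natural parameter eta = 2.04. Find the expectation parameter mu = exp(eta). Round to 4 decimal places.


Expectation parameter for Poisson exponential family:
mu = exp(eta).
eta = 2.04.
mu = exp(2.04) = 7.6906

7.6906


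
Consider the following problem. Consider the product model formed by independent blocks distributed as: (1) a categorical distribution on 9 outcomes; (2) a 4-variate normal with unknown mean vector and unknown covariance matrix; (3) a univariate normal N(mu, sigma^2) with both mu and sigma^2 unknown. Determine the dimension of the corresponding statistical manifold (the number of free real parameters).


The dimension of a statistical manifold equals the number of free
(independent) real parameters of the model. For a product of independent
blocks the parameter counts add.
- categorical on 9 outcomes (probabilities sum to 1): 9-1 = 8.
- 4-variate normal: 4 (mean) + 4*5/2 = 10 (symmetric covariance) = 14.
- normal (mu, sigma^2): 2.
Total = 8 + 14 + 2 = 24.
Dimension = 24

24


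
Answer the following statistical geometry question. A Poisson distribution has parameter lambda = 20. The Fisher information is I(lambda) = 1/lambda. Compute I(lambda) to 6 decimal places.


Fisher information for Poisson: I(lambda) = 1/lambda.
lambda = 20.
I(lambda) = 1/20 = 0.050000

0.050000


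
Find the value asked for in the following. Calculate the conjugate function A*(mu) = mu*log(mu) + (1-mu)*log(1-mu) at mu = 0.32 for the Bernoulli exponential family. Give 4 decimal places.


Legendre transform for Bernoulli:
A*(mu) = mu*log(mu) + (1-mu)*log(1-mu).
mu = 0.32, 1-mu = 0.68.
mu*log(mu) = 0.32*log(0.32) = -0.364619.
(1-mu)*log(1-mu) = 0.68*log(0.68) = -0.26225.
A* = -0.364619 + -0.26225 = -0.6269

-0.6269


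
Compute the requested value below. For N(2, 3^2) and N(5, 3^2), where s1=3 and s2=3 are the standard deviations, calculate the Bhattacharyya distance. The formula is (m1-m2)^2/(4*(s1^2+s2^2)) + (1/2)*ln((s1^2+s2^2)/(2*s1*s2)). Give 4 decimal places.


Bhattacharyya distance between two Gaussians:
DB = (m1-m2)^2/(4*(s1^2+s2^2)) + (1/2)*ln((s1^2+s2^2)/(2*s1*s2)).
(m1-m2)^2 = (-3)^2 = 9.
s1^2+s2^2 = 9 + 9 = 18.
term1 = 9/72 = 0.125.
term2 = 0.5*ln(18/18.0) = 0.0.
DB = 0.125 + 0.0 = 0.1250

0.1250


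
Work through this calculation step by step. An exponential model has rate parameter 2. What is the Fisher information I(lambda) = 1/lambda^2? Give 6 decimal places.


Fisher information for exponential: I(lambda) = 1/lambda^2.
lambda = 2, lambda^2 = 4.
I = 1/4 = 0.250000

0.250000
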